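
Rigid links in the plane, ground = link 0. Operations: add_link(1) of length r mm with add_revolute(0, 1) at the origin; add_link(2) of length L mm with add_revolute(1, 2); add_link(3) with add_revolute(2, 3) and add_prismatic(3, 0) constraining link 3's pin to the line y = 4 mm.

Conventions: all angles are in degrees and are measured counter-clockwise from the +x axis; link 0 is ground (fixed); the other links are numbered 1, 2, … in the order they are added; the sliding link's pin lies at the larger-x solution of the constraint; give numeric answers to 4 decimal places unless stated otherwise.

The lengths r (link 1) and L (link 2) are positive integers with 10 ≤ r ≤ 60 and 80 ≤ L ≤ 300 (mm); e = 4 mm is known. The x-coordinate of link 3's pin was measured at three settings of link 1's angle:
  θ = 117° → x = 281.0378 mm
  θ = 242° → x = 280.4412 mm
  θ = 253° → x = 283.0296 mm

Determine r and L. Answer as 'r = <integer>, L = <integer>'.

constraint per measurement: (x − r cos θ)² + (r sin θ − e)² = L²
subtracting the θ₁ and θ₂ equations cancels the r² and L² terms:
r = (x₁² − x₂²) / (2[(x₁cos θ₁ + e sin θ₁) − (x₂cos θ₂ + e sin θ₂)]) = 14.9993 → r = 15
L² = (x₁ − r cos θ₁)² + (r sin θ₁ − e)² = 82943.9790 → L = 288.0000 → L = 288
check at θ₃=253°: x = 283.0296 (printed 283.0296) ✓

r = 15, L = 288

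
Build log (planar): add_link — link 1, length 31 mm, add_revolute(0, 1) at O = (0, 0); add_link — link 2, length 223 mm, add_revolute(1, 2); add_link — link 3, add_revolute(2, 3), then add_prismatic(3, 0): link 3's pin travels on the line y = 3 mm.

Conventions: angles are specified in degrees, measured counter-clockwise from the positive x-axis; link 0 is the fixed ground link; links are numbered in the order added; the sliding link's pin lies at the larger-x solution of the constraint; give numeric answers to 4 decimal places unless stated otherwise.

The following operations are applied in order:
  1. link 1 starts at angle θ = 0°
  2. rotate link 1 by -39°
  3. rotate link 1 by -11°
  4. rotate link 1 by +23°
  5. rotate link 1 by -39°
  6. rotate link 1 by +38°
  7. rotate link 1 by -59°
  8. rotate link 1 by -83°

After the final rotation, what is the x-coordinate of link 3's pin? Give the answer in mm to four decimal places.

geometry: r = 31 mm, L = 223 mm, e = 3 mm; θ starts at 0°
rotate link 1 by -39°: θ ← 0° -39° = -39°
rotate link 1 by -11°: θ ← -39° -11° = -50°
rotate link 1 by +23°: θ ← -50° +23° = -27°
rotate link 1 by -39°: θ ← -27° -39° = -66°
rotate link 1 by +38°: θ ← -66° +38° = -28°
rotate link 1 by -59°: θ ← -28° -59° = -87°
rotate link 1 by -83°: θ ← -87° -83° = -170°
crank pin P = (r cos θ, r sin θ) = (-30.529040, -5.383094)
h = r sin θ − e = -5.383094 − 3 = -8.383094
x = r cos θ + √(L² − h²) = -30.529040 + 222.842374 = 192.313334

192.3133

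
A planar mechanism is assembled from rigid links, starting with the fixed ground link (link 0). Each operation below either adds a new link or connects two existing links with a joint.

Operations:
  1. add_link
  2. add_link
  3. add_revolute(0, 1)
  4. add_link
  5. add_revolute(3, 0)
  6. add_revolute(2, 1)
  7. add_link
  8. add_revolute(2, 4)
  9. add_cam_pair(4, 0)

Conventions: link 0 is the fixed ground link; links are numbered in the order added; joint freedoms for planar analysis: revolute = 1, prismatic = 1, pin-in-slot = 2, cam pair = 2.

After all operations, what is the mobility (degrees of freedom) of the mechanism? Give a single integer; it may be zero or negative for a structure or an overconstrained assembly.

ground; <1,0,0>
#1 <2,0,0>
#2 <3,0,0>
R:0↔1 J1 <3,1,0>
#3 <4,1,0>
R:3↔0 J1 <4,2,0>
R:2↔1 J1 <4,3,0>
#4 <5,3,0>
R:2↔4 J1 <5,4,0>
C:4↔0 J2 <5,4,1>
3×4 − 2×4 − 1×1 = 3

M = 3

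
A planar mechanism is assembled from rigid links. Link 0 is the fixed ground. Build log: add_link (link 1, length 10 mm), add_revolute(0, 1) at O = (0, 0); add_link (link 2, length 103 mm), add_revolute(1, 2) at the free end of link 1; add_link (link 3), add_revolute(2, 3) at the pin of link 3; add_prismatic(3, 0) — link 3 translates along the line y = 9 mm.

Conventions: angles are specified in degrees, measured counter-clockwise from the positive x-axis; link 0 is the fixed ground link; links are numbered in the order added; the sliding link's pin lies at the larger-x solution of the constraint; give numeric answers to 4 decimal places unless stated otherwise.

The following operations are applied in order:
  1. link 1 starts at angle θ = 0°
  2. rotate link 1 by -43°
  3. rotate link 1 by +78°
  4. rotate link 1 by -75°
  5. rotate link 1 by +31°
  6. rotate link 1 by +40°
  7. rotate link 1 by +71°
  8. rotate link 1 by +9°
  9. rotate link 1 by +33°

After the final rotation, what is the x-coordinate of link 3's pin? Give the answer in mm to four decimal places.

geometry: r = 10 mm, L = 103 mm, e = 9 mm; θ starts at 0°
rotate link 1 by -43°: θ ← 0° -43° = -43°
rotate link 1 by +78°: θ ← -43° +78° = 35°
rotate link 1 by -75°: θ ← 35° -75° = -40°
rotate link 1 by +31°: θ ← -40° +31° = -9°
rotate link 1 by +40°: θ ← -9° +40° = 31°
rotate link 1 by +71°: θ ← 31° +71° = 102°
rotate link 1 by +9°: θ ← 102° +9° = 111°
rotate link 1 by +33°: θ ← 111° +33° = 144°
crank pin P = (r cos θ, r sin θ) = (-8.090170, 5.877853)
h = r sin θ − e = 5.877853 − 9 = -3.122147
x = r cos θ + √(L² − h²) = -8.090170 + 102.952670 = 94.862500

94.8625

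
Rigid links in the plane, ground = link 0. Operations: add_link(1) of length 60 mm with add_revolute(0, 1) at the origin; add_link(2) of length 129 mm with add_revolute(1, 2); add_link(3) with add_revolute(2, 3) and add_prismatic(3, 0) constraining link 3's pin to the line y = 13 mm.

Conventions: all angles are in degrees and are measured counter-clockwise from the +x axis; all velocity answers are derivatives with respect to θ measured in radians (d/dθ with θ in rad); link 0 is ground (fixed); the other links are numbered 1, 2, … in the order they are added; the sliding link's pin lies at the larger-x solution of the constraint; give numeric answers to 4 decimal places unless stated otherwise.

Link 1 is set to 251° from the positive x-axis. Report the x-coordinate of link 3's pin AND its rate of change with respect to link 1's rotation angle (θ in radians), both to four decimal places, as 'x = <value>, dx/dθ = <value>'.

geometry: r = 60 mm, L = 129 mm, e = 13 mm
crank pin P = (r cos θ, r sin θ) = (-19.534089, -56.731115)
h = r sin θ − e = -56.731115 − 13 = -69.731115
x = r cos θ + √(L² − h²) = -19.534089 + 108.529128 = 88.995039
dx/dθ = −r sin θ − h·r cos θ/√(L² − h²) (θ in radians; h = -69.731115) = 44.180255

x = 88.9950, dx/dθ = 44.1803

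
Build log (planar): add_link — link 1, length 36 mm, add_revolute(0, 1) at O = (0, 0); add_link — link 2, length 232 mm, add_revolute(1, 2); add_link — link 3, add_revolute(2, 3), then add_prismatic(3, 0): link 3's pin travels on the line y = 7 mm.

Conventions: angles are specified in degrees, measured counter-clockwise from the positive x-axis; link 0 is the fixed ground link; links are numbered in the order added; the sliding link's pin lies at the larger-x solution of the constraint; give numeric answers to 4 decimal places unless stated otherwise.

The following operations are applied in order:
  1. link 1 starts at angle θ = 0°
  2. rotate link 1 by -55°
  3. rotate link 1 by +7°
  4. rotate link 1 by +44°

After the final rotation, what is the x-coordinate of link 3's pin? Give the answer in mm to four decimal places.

geometry: r = 36 mm, L = 232 mm, e = 7 mm; θ starts at 0°
rotate link 1 by -55°: θ ← 0° -55° = -55°
rotate link 1 by +7°: θ ← -55° +7° = -48°
rotate link 1 by +44°: θ ← -48° +44° = -4°
crank pin P = (r cos θ, r sin θ) = (35.912306, -2.511233)
h = r sin θ − e = -2.511233 − 7 = -9.511233
x = r cos θ + √(L² − h²) = 35.912306 + 231.804953 = 267.717259

267.7173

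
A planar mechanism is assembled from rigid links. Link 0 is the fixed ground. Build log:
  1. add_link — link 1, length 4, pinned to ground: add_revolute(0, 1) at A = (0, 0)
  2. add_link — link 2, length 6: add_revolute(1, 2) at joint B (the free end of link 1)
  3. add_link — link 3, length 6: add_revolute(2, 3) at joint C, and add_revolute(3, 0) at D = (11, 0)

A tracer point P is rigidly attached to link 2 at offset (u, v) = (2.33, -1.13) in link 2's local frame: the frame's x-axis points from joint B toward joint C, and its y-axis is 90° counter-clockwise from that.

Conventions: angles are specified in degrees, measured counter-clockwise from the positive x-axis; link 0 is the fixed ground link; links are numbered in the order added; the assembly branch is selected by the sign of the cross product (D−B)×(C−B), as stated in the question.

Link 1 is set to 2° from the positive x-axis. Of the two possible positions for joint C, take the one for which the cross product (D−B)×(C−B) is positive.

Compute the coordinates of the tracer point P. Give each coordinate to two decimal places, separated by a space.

A=(0,0), D=(11.00,0)
B = A + 4.00·(cos2°, sin2°) = (3.9976, 0.1396)
|BD| = 7.0038
circle(B,6.00) ∩ circle(D,6.00): a=3.5019, h=4.8720
  candidates: C₊=(7.5959,4.9409) cross=34.123; C₋=(7.4017,-4.8013) cross=-34.123
  branch + wants cross > 0 → take C=(7.5959,4.9409) (cross=34.123)
ex = (C−B)/|BC| = (0.5997,0.8002); ey = (-0.8002,0.5997)
P = B + 2.33·ex + -1.13·ey = (6.2991,1.3264)

6.30 1.33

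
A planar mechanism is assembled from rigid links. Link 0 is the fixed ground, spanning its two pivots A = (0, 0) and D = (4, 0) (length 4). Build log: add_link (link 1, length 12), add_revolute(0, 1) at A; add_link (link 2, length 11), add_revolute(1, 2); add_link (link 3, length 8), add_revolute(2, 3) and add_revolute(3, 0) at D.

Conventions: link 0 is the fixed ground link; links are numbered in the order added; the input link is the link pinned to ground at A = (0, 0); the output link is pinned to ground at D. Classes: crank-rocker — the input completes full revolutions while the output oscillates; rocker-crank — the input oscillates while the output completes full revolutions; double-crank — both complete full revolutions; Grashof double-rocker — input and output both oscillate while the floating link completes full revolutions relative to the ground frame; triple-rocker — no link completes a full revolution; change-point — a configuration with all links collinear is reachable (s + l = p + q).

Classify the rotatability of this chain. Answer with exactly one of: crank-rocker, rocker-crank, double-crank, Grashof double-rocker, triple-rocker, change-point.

lengths: ground=4, input=12, coupler=11, output=8
sorted: s=4 (shortest), l=12 (longest), p+q=19
s + l = 16 vs p + q = 19
s + l < p + q (Grashof) with shortest = ground link → double-crank

double-crank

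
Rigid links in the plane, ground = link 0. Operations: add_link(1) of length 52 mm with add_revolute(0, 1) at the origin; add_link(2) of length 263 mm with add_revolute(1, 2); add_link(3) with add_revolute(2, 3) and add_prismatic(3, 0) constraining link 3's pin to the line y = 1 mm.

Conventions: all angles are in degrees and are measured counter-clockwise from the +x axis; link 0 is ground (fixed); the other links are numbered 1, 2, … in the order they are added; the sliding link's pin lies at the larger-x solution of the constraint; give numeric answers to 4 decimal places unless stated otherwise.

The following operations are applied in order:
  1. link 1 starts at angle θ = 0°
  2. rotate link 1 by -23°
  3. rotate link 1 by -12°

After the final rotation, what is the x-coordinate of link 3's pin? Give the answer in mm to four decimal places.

geometry: r = 52 mm, L = 263 mm, e = 1 mm; θ starts at 0°
rotate link 1 by -23°: θ ← 0° -23° = -23°
rotate link 1 by -12°: θ ← -23° -12° = -35°
crank pin P = (r cos θ, r sin θ) = (42.595906, -29.825975)
h = r sin θ − e = -29.825975 − 1 = -30.825975
x = r cos θ + √(L² − h²) = 42.595906 + 261.187211 = 303.783117

303.7831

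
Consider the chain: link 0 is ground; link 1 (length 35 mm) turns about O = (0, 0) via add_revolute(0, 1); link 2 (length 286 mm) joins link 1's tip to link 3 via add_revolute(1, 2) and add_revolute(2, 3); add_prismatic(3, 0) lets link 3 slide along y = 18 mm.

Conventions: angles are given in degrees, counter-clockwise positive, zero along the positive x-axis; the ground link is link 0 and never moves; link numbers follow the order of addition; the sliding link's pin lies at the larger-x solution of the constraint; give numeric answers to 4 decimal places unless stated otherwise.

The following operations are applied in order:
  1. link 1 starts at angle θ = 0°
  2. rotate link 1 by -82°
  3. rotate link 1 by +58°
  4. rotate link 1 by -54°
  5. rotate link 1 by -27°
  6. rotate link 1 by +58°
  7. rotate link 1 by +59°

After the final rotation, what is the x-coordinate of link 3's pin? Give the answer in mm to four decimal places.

geometry: r = 35 mm, L = 286 mm, e = 18 mm; θ starts at 0°
rotate link 1 by -82°: θ ← 0° -82° = -82°
rotate link 1 by +58°: θ ← -82° +58° = -24°
rotate link 1 by -54°: θ ← -24° -54° = -78°
rotate link 1 by -27°: θ ← -78° -27° = -105°
rotate link 1 by +58°: θ ← -105° +58° = -47°
rotate link 1 by +59°: θ ← -47° +59° = 12°
crank pin P = (r cos θ, r sin θ) = (34.235166, 7.276909)
h = r sin θ − e = 7.276909 − 18 = -10.723091
x = r cos θ + √(L² − h²) = 34.235166 + 285.798907 = 320.034073

320.0341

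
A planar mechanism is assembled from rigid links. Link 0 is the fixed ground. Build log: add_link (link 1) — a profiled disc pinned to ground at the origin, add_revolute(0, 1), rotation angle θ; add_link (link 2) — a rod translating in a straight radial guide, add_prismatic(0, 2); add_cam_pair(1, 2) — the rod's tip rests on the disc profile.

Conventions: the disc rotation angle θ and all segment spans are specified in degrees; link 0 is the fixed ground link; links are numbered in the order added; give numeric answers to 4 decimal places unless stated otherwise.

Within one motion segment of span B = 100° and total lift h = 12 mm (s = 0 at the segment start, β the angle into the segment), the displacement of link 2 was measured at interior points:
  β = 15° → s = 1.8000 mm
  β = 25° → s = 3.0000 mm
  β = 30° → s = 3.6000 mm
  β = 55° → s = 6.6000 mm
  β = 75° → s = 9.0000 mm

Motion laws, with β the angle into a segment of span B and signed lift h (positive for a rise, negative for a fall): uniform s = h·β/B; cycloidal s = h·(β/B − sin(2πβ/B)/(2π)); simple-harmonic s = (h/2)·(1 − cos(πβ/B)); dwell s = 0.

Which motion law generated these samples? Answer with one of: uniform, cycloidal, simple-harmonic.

candidates at β/B = r: uniform s = h·r (linear in β); cycloidal s = h·(r − sin(2πr)/(2π)); simple-harmonic s = (h/2)(1 − cos(πr))
β=15°: printed 1.8000 | uniform 1.8000, cycloidal 0.2549, simple-harmonic 0.6540
β=25°: printed 3.0000 | uniform 3.0000, cycloidal 1.0901, simple-harmonic 1.7574
β=30°: printed 3.6000 | uniform 3.6000, cycloidal 1.7836, simple-harmonic 2.4733
β=55°: printed 6.6000 | uniform 6.6000, cycloidal 7.1902, simple-harmonic 6.9386
β=75°: printed 9.0000 | uniform 9.0000, cycloidal 10.9099, simple-harmonic 10.2426
only one law matches every sample → uniform

uniform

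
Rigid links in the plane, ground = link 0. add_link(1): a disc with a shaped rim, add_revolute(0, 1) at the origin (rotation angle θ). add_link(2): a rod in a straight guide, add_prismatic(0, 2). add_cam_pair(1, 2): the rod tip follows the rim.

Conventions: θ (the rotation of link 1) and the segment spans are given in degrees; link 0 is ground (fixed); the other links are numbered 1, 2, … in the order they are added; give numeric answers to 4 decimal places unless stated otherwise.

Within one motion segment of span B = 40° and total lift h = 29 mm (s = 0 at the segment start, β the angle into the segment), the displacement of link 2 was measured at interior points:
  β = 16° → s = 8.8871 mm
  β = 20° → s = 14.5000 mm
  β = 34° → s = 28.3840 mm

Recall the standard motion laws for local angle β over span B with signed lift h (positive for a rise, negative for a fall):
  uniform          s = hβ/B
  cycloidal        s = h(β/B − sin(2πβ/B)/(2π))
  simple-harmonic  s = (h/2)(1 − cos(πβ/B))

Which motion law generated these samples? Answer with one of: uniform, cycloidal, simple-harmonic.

candidates at β/B = r: uniform s = h·r (linear in β); cycloidal s = h·(r − sin(2πr)/(2π)); simple-harmonic s = (h/2)(1 − cos(πr))
β=16°: printed 8.8871 | uniform 11.6000, cycloidal 8.8871, simple-harmonic 10.0193
β=20°: printed 14.5000 | uniform 14.5000, cycloidal 14.5000, simple-harmonic 14.5000
β=34°: printed 28.3840 | uniform 24.6500, cycloidal 28.3840, simple-harmonic 27.4196
only one law matches every sample → cycloidal

cycloidal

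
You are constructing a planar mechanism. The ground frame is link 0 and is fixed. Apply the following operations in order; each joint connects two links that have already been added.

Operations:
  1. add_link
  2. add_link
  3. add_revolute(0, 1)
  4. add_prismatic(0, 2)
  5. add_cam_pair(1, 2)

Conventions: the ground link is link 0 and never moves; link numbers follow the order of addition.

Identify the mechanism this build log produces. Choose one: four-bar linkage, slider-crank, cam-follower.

links: 3 (incl. ground); joints: 1 revolute, 1 prismatic, 1 higher (cam) pair, forming one closed loop
3 links, revolute + prismatic + higher pair in one loop → cam-follower

cam-follower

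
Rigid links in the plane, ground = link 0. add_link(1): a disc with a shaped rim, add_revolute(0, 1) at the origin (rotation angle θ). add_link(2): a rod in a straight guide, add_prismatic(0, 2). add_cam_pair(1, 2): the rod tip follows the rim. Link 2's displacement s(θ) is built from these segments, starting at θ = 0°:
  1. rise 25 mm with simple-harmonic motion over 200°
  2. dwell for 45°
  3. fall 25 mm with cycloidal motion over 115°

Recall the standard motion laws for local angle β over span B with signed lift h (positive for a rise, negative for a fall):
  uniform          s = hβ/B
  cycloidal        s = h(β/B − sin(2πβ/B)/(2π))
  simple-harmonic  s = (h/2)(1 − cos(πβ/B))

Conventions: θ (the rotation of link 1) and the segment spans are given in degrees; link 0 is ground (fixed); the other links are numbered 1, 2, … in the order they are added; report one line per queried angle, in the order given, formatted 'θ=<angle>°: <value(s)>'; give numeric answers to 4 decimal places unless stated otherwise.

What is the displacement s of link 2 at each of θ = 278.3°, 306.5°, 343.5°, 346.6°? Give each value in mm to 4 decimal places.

segment 1 (0° to 200°, simple-harmonic, h = 25) is passed completely: s = 0.0000 + (25) = 25.0000
segment 2 (200° to 245°, dwell): s unchanged at 25.0000
θ = 278.3° falls in segment 3 (245° to 360°, cycloidal, h = -25): β = 278.3 − 245 = 33.3°, B = 115°; Δs = -25·(0.2896 − sin(2π·0.2896)/(2π)) = -3.3826; s = 25.0000 − 3.3826 = 21.6174
θ = 306.5° falls in segment 3 (245° to 360°, cycloidal, h = -25): β = 306.5 − 245 = 61.5°, B = 115°; Δs = -25·(0.5348 − sin(2π·0.5348)/(2π)) = -14.2322; s = 25.0000 − 14.2322 = 10.7678
θ = 343.5° falls in segment 3 (245° to 360°, cycloidal, h = -25): β = 343.5 − 245 = 98.5°, B = 115°; Δs = -25·(0.8565 − sin(2π·0.8565)/(2π)) = -24.5335; s = 25.0000 − 24.5335 = 0.4665
θ = 346.6° falls in segment 3 (245° to 360°, cycloidal, h = -25): β = 346.6 − 245 = 101.6°, B = 115°; Δs = -25·(0.8835 − sin(2π·0.8835)/(2π)) = -24.7466; s = 25.0000 − 24.7466 = 0.2534

θ=278.3°: 21.6174
θ=306.5°: 10.7678
θ=343.5°: 0.4665
θ=346.6°: 0.2534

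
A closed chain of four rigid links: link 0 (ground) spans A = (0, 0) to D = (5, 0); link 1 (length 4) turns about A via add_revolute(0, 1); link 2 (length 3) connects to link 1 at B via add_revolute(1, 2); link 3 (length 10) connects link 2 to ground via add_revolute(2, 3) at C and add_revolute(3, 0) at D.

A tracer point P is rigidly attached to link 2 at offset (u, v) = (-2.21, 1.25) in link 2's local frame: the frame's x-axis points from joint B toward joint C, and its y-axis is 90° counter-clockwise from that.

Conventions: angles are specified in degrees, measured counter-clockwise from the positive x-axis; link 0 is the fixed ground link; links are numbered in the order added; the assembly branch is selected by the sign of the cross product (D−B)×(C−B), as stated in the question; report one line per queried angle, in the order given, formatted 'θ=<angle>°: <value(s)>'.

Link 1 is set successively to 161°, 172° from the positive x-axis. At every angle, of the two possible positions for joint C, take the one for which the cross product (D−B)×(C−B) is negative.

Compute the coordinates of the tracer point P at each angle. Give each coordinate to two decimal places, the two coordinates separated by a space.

A=(0,0), D=(5.00,0)
θ=161°: B = A + 4.00·(cos161°, sin161°) = (-3.7821, 1.3023)
θ=161°: |BD| = 8.8781
θ=161°: circle(B,3.00) ∩ circle(D,10.00): a=-0.6859, h=2.9205
θ=161°:   candidates: C₊=(-4.0322,4.2918) cross=25.929; C₋=(-4.8890,-1.4861) cross=-25.929
θ=161°:   branch - wants cross < 0 → take C=(-4.8890,-1.4861) (cross=-25.929)
θ=161°: ex = (C−B)/|BC| = (-0.3690,-0.9294); ey = (0.9294,-0.3690)
θ=161°: P = B + -2.21·ex + 1.25·ey = (-1.8049,2.8951)
θ=172°: B = A + 4.00·(cos172°, sin172°) = (-3.9611, 0.5567)
θ=172°: |BD| = 8.9783
θ=172°: circle(B,3.00) ∩ circle(D,10.00): a=-0.5786, h=2.9437
θ=172°:   candidates: C₊=(-4.3560,3.5306) cross=26.429; C₋=(-4.7211,-2.3454) cross=-26.429
θ=172°:   branch - wants cross < 0 → take C=(-4.7211,-2.3454) (cross=-26.429)
θ=172°: ex = (C−B)/|BC| = (-0.2533,-0.9674); ey = (0.9674,-0.2533)
θ=172°: P = B + -2.21·ex + 1.25·ey = (-2.1920,2.3779)

θ=161°: -1.80 2.90
θ=172°: -2.19 2.38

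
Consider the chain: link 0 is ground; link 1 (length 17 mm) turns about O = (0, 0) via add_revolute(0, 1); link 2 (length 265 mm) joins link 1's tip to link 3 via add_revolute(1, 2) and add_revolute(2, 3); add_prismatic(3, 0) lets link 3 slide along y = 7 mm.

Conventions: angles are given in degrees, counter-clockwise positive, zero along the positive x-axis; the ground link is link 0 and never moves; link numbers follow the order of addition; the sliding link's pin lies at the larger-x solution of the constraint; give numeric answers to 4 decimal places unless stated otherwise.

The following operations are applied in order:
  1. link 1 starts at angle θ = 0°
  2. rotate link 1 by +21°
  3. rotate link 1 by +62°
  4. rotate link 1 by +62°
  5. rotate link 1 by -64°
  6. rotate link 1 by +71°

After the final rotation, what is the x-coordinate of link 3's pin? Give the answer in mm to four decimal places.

geometry: r = 17 mm, L = 265 mm, e = 7 mm; θ starts at 0°
rotate link 1 by +21°: θ ← 0° +21° = 21°
rotate link 1 by +62°: θ ← 21° +62° = 83°
rotate link 1 by +62°: θ ← 83° +62° = 145°
rotate link 1 by -64°: θ ← 145° -64° = 81°
rotate link 1 by +71°: θ ← 81° +71° = 152°
crank pin P = (r cos θ, r sin θ) = (-15.010109, 7.981017)
h = r sin θ − e = 7.981017 − 7 = 0.981017
x = r cos θ + √(L² − h²) = -15.010109 + 264.998184 = 249.988075

249.9881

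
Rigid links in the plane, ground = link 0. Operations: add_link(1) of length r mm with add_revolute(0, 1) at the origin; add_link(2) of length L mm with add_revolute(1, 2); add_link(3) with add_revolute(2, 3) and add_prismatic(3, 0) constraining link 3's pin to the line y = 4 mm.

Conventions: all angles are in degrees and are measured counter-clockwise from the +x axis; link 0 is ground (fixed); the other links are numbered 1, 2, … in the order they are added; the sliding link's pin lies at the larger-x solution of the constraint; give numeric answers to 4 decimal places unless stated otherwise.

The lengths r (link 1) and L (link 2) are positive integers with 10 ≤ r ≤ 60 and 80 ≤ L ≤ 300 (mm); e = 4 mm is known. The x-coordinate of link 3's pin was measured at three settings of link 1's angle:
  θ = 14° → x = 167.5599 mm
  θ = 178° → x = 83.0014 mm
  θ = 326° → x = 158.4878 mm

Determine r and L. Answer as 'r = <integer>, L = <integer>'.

constraint per measurement: (x − r cos θ)² + (r sin θ − e)² = L²
subtracting the θ₁ and θ₂ equations cancels the r² and L² terms:
r = (x₁² − x₂²) / (2[(x₁cos θ₁ + e sin θ₁) − (x₂cos θ₂ + e sin θ₂)]) = 43.0000 → r = 43
L² = (x₁ − r cos θ₁)² + (r sin θ₁ − e)² = 15875.9906 → L = 126.0000 → L = 126
check at θ₃=326°: x = 158.4878 (printed 158.4878) ✓

r = 43, L = 126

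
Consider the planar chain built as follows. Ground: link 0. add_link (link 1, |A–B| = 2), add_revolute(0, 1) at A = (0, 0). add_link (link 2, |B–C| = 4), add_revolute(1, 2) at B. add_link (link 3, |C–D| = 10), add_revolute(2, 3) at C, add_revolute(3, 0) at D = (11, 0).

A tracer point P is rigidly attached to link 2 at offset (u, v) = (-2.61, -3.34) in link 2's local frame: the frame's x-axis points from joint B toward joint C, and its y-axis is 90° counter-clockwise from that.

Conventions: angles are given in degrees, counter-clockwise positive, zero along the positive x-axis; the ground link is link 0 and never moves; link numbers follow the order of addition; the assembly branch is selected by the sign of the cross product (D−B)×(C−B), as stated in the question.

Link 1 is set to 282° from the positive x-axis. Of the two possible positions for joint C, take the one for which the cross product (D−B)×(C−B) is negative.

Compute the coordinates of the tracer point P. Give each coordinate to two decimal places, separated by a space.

A=(0,0), D=(11.00,0)
B = A + 2.00·(cos282°, sin282°) = (0.4158, -1.9563)
|BD| = 10.7635
circle(B,4.00) ∩ circle(D,10.00): a=1.4796, h=3.7163
  candidates: C₊=(1.1954,1.9670) cross=40.000; C₋=(2.5463,-5.3417) cross=-40.000
  branch - wants cross < 0 → take C=(2.5463,-5.3417) (cross=-40.000)
ex = (C−B)/|BC| = (0.5326,-0.8464); ey = (0.8464,0.5326)
P = B + -2.61·ex + -3.34·ey = (-3.8011,-1.5262)

-3.80 -1.53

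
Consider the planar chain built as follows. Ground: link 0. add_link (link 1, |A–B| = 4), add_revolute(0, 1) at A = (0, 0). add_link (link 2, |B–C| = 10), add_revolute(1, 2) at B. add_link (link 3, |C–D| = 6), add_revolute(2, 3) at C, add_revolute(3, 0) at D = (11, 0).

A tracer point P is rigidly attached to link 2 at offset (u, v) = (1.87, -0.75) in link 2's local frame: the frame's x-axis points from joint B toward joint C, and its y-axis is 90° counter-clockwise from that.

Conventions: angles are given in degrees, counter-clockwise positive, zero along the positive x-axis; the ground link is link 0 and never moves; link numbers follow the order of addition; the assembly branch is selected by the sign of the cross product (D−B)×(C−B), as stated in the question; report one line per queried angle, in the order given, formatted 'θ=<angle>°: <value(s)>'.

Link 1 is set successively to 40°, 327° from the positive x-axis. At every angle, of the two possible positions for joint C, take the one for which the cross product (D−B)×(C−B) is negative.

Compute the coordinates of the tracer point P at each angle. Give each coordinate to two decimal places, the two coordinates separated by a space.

A=(0,0), D=(11.00,0)
θ=40°: B = A + 4.00·(cos40°, sin40°) = (3.0642, 2.5712)
θ=40°: |BD| = 8.3419
θ=40°: circle(B,10.00) ∩ circle(D,6.00): a=8.0070, h=5.9906
θ=40°:   candidates: C₊=(12.5278,5.8022) cross=49.974; C₋=(8.8349,-5.5958) cross=-49.974
θ=40°:   branch - wants cross < 0 → take C=(8.8349,-5.5958) (cross=-49.974)
θ=40°: ex = (C−B)/|BC| = (0.5771,-0.8167); ey = (0.8167,0.5771)
θ=40°: P = B + 1.87·ex + -0.75·ey = (3.5308,0.6111)
θ=327°: B = A + 4.00·(cos327°, sin327°) = (3.3547, -2.1786)
θ=327°: |BD| = 7.9497
θ=327°: circle(B,10.00) ∩ circle(D,6.00): a=8.0002, h=5.9998
θ=327°:   candidates: C₊=(9.4044,5.7839) cross=47.696; C₋=(12.6928,-5.7563) cross=-47.696
θ=327°:   branch - wants cross < 0 → take C=(12.6928,-5.7563) (cross=-47.696)
θ=327°: ex = (C−B)/|BC| = (0.9338,-0.3578); ey = (0.3578,0.9338)
θ=327°: P = B + 1.87·ex + -0.75·ey = (4.8326,-3.5479)

θ=40°: 3.53 0.61
θ=327°: 4.83 -3.55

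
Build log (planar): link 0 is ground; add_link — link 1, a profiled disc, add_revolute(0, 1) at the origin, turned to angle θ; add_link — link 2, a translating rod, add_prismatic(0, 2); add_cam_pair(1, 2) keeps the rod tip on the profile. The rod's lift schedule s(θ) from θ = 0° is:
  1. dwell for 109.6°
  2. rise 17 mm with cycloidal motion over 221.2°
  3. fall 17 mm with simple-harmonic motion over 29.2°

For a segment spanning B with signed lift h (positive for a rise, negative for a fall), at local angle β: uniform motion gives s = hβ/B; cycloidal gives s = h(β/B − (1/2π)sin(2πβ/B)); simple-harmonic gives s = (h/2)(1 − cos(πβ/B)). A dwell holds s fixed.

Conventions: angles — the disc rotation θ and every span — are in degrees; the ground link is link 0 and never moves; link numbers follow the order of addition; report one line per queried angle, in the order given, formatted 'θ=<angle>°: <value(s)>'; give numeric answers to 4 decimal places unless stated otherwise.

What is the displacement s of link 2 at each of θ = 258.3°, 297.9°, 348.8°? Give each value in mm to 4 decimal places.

seg 1 [0°–109.6°] dwell: s stays 0.0000
seg 2 [109.6°–330.8°] cycloidal, h=17: θ=258.3° here. β=148.7, B=221.2. 17·(0.6722 − sin(2π·0.6722)/(2π)) = 13.8172 → s = 13.8172
seg 2 [109.6°–330.8°] cycloidal, h=17: θ=297.9° here. β=188.3, B=221.2. 17·(0.8513 − sin(2π·0.8513)/(2π)) = 16.6477 → s = 16.6477
seg 2 [109.6°–330.8°] cycloidal, h=17: full span → s += 17 → s = 17.0000
seg 3 [330.8°–360°] simple-harmonic, h=-17: θ=348.8° here. β=18, B=29.2. -17/2·(1 − cos(π·0.6164)) = -11.5404 → s = 5.4596

θ=258.3°: 13.8172
θ=297.9°: 16.6477
θ=348.8°: 5.4596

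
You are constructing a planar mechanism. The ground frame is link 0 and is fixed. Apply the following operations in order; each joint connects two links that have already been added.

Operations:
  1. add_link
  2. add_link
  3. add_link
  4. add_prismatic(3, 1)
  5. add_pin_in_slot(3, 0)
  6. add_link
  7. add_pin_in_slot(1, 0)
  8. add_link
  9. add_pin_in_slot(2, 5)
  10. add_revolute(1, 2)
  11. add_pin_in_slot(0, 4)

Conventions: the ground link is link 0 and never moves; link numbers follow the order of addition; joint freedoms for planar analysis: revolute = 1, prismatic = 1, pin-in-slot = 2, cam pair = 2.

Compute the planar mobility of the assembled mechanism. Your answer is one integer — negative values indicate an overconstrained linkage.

(L,J1,J2)=(1,0,0); link0 fixed
link1: (2,0,0)
link2: (3,0,0)
link3: (4,0,0)
P 3-1 [J1]: (4,1,0)
PS 3-0 [J2]: (4,1,1)
link4: (5,1,1)
PS 1-0 [J2]: (5,1,2)
link5: (6,1,2)
PS 2-5 [J2]: (6,1,3)
R 1-2 [J1]: (6,2,3)
PS 0-4 [J2]: (6,2,4)
Grübler: 3·5 − 2·2 − 4 = 7

M = 7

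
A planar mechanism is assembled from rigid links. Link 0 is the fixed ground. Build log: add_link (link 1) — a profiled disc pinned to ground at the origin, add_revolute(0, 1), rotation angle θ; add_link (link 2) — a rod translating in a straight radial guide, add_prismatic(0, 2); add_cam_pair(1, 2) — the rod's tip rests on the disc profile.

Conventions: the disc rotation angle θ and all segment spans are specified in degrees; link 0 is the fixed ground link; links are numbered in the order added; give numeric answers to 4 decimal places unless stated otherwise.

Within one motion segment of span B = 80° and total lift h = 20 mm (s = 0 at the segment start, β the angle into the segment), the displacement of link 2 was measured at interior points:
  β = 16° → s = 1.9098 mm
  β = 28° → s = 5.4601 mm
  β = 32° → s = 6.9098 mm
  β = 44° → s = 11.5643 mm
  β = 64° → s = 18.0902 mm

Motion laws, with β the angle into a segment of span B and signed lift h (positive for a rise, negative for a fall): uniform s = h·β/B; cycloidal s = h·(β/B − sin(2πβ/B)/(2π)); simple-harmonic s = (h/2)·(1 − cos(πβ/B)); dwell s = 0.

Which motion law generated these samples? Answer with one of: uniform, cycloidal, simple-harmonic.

candidates at β/B = r: uniform s = h·r (linear in β); cycloidal s = h·(r − sin(2πr)/(2π)); simple-harmonic s = (h/2)(1 − cos(πr))
β=16°: printed 1.9098 | uniform 4.0000, cycloidal 0.9727, simple-harmonic 1.9098
β=28°: printed 5.4601 | uniform 7.0000, cycloidal 4.4248, simple-harmonic 5.4601
β=32°: printed 6.9098 | uniform 8.0000, cycloidal 6.1290, simple-harmonic 6.9098
β=44°: printed 11.5643 | uniform 11.0000, cycloidal 11.9836, simple-harmonic 11.5643
β=64°: printed 18.0902 | uniform 16.0000, cycloidal 19.0273, simple-harmonic 18.0902
only one law matches every sample → simple-harmonic

simple-harmonic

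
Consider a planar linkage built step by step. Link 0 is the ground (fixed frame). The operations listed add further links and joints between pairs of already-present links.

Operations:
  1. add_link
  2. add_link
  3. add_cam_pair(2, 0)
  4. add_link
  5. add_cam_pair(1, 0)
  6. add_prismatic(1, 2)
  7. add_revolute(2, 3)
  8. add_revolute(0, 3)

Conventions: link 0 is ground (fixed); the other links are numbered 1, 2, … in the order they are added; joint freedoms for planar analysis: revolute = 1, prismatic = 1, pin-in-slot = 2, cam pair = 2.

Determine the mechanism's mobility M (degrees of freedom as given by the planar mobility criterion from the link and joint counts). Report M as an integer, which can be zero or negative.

L=1 J1=0 J2=0
add link → L=2 J1=0 J2=0
add link → L=3 J1=0 J2=0
C@2,0 dof=2 J2 → L=3 J1=0 J2=1
add link → L=4 J1=0 J2=1
C@1,0 dof=2 J2 → L=4 J1=0 J2=2
P@1,2 dof=1 J1 → L=4 J1=1 J2=2
R@2,3 dof=1 J1 → L=4 J1=2 J2=2
R@0,3 dof=1 J1 → L=4 J1=3 J2=2
M=3(L−1)−2J1−J2=3·3−2·3−2=1

M = 1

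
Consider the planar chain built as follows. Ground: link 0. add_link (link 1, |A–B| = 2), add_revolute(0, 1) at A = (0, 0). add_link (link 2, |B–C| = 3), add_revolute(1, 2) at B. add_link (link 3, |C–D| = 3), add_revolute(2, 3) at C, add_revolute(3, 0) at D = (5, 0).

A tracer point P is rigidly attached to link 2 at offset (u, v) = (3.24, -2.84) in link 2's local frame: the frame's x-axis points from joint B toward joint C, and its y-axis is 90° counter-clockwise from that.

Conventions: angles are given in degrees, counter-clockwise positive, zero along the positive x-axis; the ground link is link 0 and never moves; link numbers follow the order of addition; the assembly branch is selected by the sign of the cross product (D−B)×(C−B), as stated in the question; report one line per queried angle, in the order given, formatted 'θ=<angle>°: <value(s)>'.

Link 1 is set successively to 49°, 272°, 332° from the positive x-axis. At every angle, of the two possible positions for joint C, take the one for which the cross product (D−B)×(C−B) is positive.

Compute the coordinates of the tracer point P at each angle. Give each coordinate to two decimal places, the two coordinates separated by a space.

A=(0,0), D=(5.00,0)
θ=49°: B = A + 2.00·(cos49°, sin49°) = (1.3121, 1.5094)
θ=49°: |BD| = 3.9848
θ=49°: circle(B,3.00) ∩ circle(D,3.00): a=1.9924, h=2.2428
θ=49°:   candidates: C₊=(4.0056,2.8304) cross=8.937; C₋=(2.3065,-1.3210) cross=-8.937
θ=49°:   branch + wants cross > 0 → take C=(4.0056,2.8304) (cross=8.937)
θ=49°: ex = (C−B)/|BC| = (0.8978,0.4403); ey = (-0.4403,0.8978)
θ=49°: P = B + 3.24·ex + -2.84·ey = (5.4716,0.3862)
θ=272°: B = A + 2.00·(cos272°, sin272°) = (0.0698, -1.9988)
θ=272°: |BD| = 5.3200
θ=272°: circle(B,3.00) ∩ circle(D,3.00): a=2.6600, h=1.3873
θ=272°:   candidates: C₊=(2.0137,0.2862) cross=7.380; C₋=(3.0561,-2.2850) cross=-7.380
θ=272°:   branch + wants cross > 0 → take C=(2.0137,0.2862) (cross=7.380)
θ=272°: ex = (C−B)/|BC| = (0.6480,0.7617); ey = (-0.7617,0.6480)
θ=272°: P = B + 3.24·ex + -2.84·ey = (4.3323,-1.3712)
θ=332°: B = A + 2.00·(cos332°, sin332°) = (1.7659, -0.9389)
θ=332°: |BD| = 3.3676
θ=332°: circle(B,3.00) ∩ circle(D,3.00): a=1.6838, h=2.4829
θ=332°:   candidates: C₊=(2.6907,1.9150) cross=8.361; C₋=(4.0752,-2.8539) cross=-8.361
θ=332°:   branch + wants cross > 0 → take C=(2.6907,1.9150) (cross=8.361)
θ=332°: ex = (C−B)/|BC| = (0.3083,0.9513); ey = (-0.9513,0.3083)
θ=332°: P = B + 3.24·ex + -2.84·ey = (5.4664,1.2678)

θ=49°: 5.47 0.39
θ=272°: 4.33 -1.37
θ=332°: 5.47 1.27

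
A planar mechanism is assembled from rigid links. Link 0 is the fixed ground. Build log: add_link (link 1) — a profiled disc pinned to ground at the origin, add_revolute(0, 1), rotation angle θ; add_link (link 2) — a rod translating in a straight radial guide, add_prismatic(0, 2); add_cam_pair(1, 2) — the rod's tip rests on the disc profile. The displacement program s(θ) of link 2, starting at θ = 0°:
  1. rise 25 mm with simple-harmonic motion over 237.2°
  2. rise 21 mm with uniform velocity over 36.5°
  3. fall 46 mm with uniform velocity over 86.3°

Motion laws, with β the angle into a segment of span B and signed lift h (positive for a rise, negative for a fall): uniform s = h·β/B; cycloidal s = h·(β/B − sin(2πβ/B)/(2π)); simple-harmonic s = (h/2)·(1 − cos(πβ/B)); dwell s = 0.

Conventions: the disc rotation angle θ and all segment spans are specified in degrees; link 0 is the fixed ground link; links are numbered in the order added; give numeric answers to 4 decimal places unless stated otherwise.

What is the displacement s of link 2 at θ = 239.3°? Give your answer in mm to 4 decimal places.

seg 1 [0°–237.2°] simple-harmonic, h=25: full span → s += 25 → s = 25.0000
seg 2 [237.2°–273.7°] uniform, h=21: θ=239.3° here. β=2.1, B=36.5. 21·2.1/36.5 = 1.2082 → s = 26.2082

26.2082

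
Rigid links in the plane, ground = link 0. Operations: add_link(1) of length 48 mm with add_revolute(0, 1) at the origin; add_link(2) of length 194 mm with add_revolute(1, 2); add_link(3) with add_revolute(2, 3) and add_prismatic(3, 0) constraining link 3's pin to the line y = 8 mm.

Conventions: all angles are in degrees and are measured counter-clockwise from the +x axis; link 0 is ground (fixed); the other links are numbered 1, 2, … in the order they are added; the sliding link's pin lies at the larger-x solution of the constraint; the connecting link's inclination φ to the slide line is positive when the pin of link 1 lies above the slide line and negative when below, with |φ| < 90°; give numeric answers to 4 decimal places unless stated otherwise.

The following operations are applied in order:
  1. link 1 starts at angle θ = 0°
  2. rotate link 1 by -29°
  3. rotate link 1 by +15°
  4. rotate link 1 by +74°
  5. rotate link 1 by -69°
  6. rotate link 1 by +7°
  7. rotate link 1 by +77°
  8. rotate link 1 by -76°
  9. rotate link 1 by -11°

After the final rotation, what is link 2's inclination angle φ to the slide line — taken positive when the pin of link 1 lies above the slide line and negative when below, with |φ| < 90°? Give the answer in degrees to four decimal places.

geometry: r = 48 mm, L = 194 mm, e = 8 mm; θ starts at 0°
rotate link 1 by -29°: θ ← 0° -29° = -29°
rotate link 1 by +15°: θ ← -29° +15° = -14°
rotate link 1 by +74°: θ ← -14° +74° = 60°
rotate link 1 by -69°: θ ← 60° -69° = -9°
rotate link 1 by +7°: θ ← -9° +7° = -2°
rotate link 1 by +77°: θ ← -2° +77° = 75°
rotate link 1 by -76°: θ ← 75° -76° = -1°
rotate link 1 by -11°: θ ← -1° -11° = -12°
h = r sin θ − e = -9.979761 − 8 = -17.979761
sin φ = h / L = -17.979761 / 194 = -0.09267918
φ = arcsin(-0.09267918) = -5.317757°

-5.3178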